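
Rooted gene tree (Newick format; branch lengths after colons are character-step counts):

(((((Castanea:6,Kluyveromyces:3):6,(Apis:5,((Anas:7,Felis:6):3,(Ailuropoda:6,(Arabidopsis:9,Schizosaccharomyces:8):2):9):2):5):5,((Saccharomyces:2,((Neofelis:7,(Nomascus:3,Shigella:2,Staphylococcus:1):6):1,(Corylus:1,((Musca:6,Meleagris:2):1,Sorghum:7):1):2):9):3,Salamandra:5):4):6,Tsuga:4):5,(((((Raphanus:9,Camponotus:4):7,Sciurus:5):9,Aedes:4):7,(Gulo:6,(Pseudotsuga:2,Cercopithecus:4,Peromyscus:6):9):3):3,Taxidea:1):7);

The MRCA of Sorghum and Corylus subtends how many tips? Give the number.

The MRCA of Sorghum and Corylus is the node subtending (Corylus,((Musca,Meleagris),Sorghum)).
That clade contains 4 terminal taxa: Corylus, Meleagris, Musca, Sorghum.

4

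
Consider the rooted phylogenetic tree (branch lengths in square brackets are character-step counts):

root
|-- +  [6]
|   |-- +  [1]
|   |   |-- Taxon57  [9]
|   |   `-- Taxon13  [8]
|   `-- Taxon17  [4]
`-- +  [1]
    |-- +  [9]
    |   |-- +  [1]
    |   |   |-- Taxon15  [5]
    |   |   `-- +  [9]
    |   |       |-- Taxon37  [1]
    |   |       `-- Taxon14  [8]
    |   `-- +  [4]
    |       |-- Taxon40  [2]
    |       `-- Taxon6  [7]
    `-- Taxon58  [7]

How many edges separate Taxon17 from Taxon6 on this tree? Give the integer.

The MRCA of Taxon17 and Taxon6 is the root of the tree.
From Taxon17 up to that node: 2 branches. From Taxon6 up to the same node: 4 branches. Total: 2 + 4 = 6.

6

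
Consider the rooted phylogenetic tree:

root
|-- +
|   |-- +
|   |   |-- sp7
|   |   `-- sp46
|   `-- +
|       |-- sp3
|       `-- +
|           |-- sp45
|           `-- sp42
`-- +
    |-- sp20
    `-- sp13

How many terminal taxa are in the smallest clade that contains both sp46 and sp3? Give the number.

5

The MRCA of sp46 and sp3 is the node subtending ((sp7,sp46),(sp3,(sp45,sp42))).
That clade contains 5 terminal taxa: sp3, sp42, sp45, sp46, sp7.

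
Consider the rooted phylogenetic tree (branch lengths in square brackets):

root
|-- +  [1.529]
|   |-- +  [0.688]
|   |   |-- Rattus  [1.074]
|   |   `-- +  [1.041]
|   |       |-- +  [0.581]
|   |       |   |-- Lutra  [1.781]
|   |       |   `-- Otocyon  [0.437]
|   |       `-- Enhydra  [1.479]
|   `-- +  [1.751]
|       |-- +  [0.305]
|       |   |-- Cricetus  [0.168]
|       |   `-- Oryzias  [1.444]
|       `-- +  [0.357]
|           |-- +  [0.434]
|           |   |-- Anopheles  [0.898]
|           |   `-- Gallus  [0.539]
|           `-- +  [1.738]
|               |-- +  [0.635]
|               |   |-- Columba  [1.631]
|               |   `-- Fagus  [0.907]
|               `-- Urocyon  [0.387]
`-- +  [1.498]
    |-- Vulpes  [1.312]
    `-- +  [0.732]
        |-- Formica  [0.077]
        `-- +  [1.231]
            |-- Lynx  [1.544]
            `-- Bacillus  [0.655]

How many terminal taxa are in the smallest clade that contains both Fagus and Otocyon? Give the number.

The MRCA of Fagus and Otocyon is the node subtending ((Rattus,((Lutra,Otocyon),Enhydra)),((Cricetus,Oryzias),((Anopheles,Gallus),((Columba,Fagus),Urocyon)))).
That clade contains 11 terminal taxa: Anopheles, Columba, Cricetus, Enhydra, Fagus, Gallus, Lutra, Oryzias, Otocyon, Rattus, Urocyon.

11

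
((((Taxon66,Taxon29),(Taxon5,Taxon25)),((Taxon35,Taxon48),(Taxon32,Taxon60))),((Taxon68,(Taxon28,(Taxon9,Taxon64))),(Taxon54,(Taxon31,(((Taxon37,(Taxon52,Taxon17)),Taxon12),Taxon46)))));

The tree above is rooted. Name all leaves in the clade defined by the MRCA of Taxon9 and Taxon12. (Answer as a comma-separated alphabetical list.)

Taxon12, Taxon17, Taxon28, Taxon31, Taxon37, Taxon46, Taxon52, Taxon54, Taxon64, Taxon68, Taxon9

Tracing Taxon9: it sits inside (Taxon9,Taxon64).
Tracing Taxon12: it sits inside ((Taxon37,(Taxon52,Taxon17)),Taxon12).
The smallest clade enclosing both is ((Taxon68,(Taxon28,(Taxon9,Taxon64))),(Taxon54,(Taxon31,(((Taxon37,(Taxon52,Taxon17)),Taxon12),Taxon46)))); the answer is its 11 terminal taxa in alphabetical order.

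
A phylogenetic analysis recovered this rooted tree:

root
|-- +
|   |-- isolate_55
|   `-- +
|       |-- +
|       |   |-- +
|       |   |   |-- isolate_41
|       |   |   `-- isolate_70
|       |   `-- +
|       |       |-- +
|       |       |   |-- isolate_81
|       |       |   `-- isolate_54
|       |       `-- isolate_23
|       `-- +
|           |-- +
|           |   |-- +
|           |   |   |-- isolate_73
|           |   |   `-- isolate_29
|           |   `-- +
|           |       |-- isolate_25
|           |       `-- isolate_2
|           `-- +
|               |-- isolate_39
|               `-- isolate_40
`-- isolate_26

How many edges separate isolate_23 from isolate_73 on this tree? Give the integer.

7

The MRCA of isolate_23 and isolate_73 is the node subtending (((isolate_41,isolate_70),((isolate_81,isolate_54),isolate_23)),(((isolate_73,isolate_29),(isolate_25,isolate_2)),(isolate_39,isolate_40))).
From isolate_23 up to that node: 3 branches. From isolate_73 up to the same node: 4 branches. Total: 3 + 4 = 7.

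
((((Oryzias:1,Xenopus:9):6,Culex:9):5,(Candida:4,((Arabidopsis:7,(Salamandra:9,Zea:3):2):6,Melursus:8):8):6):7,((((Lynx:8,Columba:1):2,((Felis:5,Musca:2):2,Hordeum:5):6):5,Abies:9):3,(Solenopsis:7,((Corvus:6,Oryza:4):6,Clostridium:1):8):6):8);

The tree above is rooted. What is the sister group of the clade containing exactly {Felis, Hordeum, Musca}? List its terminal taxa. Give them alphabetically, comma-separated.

Columba, Lynx

The clade containing exactly {Felis, Hordeum, Musca} attaches to the tree at the node subtending ((Lynx,Columba),((Felis,Musca),Hordeum)).
The other lineage descending from that same node — the sister group — is (Lynx,Columba); its 2 tips in alphabetical order are the answer.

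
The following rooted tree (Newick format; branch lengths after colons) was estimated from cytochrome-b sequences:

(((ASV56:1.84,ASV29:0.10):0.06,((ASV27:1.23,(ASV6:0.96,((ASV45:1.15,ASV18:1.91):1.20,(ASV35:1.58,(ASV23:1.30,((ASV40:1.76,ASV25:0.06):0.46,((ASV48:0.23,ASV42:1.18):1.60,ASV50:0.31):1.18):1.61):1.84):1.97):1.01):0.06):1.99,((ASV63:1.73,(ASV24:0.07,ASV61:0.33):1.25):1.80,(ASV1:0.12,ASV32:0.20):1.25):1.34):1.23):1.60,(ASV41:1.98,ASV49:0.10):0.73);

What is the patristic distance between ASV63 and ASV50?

The path runs ASV63 → … → MRCA → … → ASV50; the MRCA is the node subtending ((ASV27,(ASV6,((ASV45,ASV18),(ASV35,(ASV23,((ASV40,ASV25),((ASV48,ASV42),ASV50))))))),((ASV63,(ASV24,ASV61)),(ASV1,ASV32))).
Branch lengths along that path: 1.73 + 1.80 + 1.34 + 1.99 + 0.06 + 1.01 + 1.97 + 1.84 + 1.61 + 1.18 + 0.31 = 14.84.

14.84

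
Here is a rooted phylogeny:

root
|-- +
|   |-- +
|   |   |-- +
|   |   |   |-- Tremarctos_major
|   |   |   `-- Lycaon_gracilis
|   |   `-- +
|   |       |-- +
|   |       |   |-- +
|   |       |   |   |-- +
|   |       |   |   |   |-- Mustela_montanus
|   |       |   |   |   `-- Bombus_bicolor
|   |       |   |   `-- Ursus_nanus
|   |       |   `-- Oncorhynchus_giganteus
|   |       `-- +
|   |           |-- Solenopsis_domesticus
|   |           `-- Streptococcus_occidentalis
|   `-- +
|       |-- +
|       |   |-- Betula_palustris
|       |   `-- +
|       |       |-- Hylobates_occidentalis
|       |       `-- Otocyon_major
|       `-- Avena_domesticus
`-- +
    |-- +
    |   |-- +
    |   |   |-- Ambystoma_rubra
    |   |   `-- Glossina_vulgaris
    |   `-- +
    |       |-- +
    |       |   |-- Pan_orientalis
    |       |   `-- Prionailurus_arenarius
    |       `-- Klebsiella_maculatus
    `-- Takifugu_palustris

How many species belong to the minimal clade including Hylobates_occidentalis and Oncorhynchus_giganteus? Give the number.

The MRCA of Hylobates_occidentalis and Oncorhynchus_giganteus is the node subtending (((Tremarctos_major,Lycaon_gracilis),((((Mustela_montanus,Bombus_bicolor),Ursus_nanus),Oncorhynchus_giganteus),(Solenopsis_domesticus,Streptococcus_occidentalis))),((Betula_palustris,(Hylobates_occidentalis,Otocyon_major)),Avena_domesticus)).
That clade contains 12 terminal taxa: Avena_domesticus, Betula_palustris, Bombus_bicolor, Hylobates_occidentalis, Lycaon_gracilis, Mustela_montanus, Oncorhynchus_giganteus, Otocyon_major, Solenopsis_domesticus, Streptococcus_occidentalis, Tremarctos_major, Ursus_nanus.

12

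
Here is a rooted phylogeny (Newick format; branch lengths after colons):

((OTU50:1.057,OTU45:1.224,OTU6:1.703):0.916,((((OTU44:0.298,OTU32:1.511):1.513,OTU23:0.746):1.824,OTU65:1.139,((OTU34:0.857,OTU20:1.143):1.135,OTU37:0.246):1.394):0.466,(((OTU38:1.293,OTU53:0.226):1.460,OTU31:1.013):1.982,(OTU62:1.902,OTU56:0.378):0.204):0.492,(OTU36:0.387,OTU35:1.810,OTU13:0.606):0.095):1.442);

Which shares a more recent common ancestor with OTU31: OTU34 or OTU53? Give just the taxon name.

The MRCA of OTU31 and OTU53 subtends ((OTU38,OTU53),OTU31) (3 taxa).
The MRCA of OTU31 and OTU34 subtends ((((OTU44,OTU32),OTU23),OTU65,((OTU34,OTU20),OTU37)),(((OTU38,OTU53),OTU31),(OTU62,OTU56)),(OTU36,OTU35,OTU13)) (15 taxa).
The first is nested inside the second, so OTU31 shares a more recent common ancestor with OTU53.

OTU53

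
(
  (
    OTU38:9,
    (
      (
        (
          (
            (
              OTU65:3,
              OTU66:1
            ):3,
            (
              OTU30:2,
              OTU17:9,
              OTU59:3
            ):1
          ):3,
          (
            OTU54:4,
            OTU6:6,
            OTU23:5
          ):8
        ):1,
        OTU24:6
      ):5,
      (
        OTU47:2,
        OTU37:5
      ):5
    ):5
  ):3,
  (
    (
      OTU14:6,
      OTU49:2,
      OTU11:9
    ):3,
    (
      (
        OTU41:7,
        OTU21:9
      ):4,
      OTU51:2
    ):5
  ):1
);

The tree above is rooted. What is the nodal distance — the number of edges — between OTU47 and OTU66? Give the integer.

7

The MRCA of OTU47 and OTU66 is the node subtending (((((OTU65,OTU66),(OTU30,OTU17,OTU59)),(OTU54,OTU6,OTU23)),OTU24),(OTU47,OTU37)).
From OTU47 up to that node: 2 branches. From OTU66 up to the same node: 5 branches. Total: 2 + 5 = 7.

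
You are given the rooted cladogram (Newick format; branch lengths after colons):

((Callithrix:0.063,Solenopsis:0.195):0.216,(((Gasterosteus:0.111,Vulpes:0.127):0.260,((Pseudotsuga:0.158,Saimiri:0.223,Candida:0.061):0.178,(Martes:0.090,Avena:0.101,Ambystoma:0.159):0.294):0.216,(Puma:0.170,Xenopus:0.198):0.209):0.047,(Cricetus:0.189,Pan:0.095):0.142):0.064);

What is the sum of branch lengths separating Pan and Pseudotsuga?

0.836

The path runs Pan → … → MRCA → … → Pseudotsuga; the MRCA is the node subtending (((Gasterosteus,Vulpes),((Pseudotsuga,Saimiri,Candida),(Martes,Avena,Ambystoma)),(Puma,Xenopus)),(Cricetus,Pan)).
Branch lengths along that path: 0.095 + 0.142 + 0.047 + 0.216 + 0.178 + 0.158 = 0.836.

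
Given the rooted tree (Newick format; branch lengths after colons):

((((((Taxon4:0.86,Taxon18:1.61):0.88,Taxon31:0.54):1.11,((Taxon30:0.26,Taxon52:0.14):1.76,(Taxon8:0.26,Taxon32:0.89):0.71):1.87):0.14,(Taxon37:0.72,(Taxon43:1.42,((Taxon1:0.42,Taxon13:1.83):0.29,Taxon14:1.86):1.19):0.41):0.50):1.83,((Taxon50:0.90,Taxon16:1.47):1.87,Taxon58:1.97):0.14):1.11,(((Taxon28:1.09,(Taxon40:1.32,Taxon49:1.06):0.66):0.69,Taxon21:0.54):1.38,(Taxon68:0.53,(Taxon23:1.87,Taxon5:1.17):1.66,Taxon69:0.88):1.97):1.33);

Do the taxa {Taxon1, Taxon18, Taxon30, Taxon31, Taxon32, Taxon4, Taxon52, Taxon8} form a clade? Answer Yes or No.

No

The MRCA of the listed taxa subtends ((((Taxon4,Taxon18),Taxon31),((Taxon30,Taxon52),(Taxon8,Taxon32))),(Taxon37,(Taxon43,((Taxon1,Taxon13),Taxon14)))).
That clade also contains Taxon13, Taxon14, Taxon37, Taxon43, which are not in the proposed group, so the group is not monophyletic.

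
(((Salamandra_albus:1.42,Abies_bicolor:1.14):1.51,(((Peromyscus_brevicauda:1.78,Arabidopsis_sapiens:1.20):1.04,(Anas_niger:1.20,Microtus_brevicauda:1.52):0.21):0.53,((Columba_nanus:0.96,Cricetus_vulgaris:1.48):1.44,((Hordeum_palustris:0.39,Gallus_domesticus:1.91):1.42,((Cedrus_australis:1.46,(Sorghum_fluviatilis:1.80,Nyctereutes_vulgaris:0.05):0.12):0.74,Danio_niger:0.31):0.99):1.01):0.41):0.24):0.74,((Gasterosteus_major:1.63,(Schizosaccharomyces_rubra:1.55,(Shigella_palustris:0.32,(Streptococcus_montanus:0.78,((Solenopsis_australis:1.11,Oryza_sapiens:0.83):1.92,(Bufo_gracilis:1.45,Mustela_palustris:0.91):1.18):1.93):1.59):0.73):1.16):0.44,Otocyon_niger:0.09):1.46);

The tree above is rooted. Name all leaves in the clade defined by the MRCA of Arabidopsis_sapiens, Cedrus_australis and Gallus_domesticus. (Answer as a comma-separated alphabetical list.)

Anas_niger, Arabidopsis_sapiens, Cedrus_australis, Columba_nanus, Cricetus_vulgaris, Danio_niger, Gallus_domesticus, Hordeum_palustris, Microtus_brevicauda, Nyctereutes_vulgaris, Peromyscus_brevicauda, Sorghum_fluviatilis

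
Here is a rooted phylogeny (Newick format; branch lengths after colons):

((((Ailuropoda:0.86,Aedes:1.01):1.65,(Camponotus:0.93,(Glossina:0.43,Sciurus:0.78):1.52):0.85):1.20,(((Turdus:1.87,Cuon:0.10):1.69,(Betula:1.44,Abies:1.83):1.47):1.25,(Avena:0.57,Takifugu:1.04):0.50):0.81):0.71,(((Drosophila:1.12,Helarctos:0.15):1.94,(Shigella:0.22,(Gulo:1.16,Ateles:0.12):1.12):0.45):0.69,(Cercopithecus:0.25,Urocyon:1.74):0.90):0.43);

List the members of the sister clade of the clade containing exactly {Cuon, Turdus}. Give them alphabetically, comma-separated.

Abies, Betula

The clade containing exactly {Cuon, Turdus} attaches to the tree at the node subtending ((Turdus,Cuon),(Betula,Abies)).
The other lineage descending from that same node — the sister group — is (Betula,Abies); its 2 tips in alphabetical order are the answer.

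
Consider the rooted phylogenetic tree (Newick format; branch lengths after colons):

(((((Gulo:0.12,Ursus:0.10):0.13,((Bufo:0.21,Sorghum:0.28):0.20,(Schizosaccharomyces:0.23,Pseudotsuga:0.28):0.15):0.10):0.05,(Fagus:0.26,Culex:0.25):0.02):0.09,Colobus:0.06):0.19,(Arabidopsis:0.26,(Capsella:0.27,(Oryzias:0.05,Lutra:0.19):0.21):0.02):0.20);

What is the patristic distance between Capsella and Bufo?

1.33

The path runs Capsella → … → MRCA → … → Bufo; the MRCA is the root of the tree.
Branch lengths along that path: 0.27 + 0.02 + 0.20 + 0.19 + 0.09 + 0.05 + 0.10 + 0.20 + 0.21 = 1.33.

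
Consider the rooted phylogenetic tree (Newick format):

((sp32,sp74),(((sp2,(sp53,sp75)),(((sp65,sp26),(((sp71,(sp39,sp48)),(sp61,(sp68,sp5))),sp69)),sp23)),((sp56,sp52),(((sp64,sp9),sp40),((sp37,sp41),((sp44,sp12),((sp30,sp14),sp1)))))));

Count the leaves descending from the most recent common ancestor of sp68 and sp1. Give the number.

The MRCA of sp68 and sp1 is the node subtending (((sp2,(sp53,sp75)),(((sp65,sp26),(((sp71,(sp39,sp48)),(sp61,(sp68,sp5))),sp69)),sp23)),((sp56,sp52),(((sp64,sp9),sp40),((sp37,sp41),((sp44,sp12),((sp30,sp14),sp1)))))).
That clade contains 25 terminal taxa: sp1, sp12, sp14, sp2, sp23, sp26, sp30, sp37, sp39, sp40, sp41, sp44, sp48, sp5, sp52, sp53, sp56, sp61, sp64, sp65, sp68, sp69, sp71, sp75, sp9.

25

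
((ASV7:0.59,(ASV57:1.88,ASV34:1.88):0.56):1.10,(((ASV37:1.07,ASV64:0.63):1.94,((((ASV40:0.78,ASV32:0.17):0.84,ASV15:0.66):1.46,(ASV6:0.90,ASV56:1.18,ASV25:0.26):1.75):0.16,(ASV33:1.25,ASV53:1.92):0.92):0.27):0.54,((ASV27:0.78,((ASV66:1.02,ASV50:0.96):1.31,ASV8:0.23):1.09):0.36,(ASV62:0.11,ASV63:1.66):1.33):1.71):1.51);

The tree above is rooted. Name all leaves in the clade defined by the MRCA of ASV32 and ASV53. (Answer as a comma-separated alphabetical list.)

ASV15, ASV25, ASV32, ASV33, ASV40, ASV53, ASV56, ASV6

Tracing ASV32: it sits inside (ASV40,ASV32).
Tracing ASV53: it sits inside (ASV33,ASV53).
The smallest clade enclosing both is ((((ASV40,ASV32),ASV15),(ASV6,ASV56,ASV25)),(ASV33,ASV53)); the answer is its 8 terminal taxa in alphabetical order.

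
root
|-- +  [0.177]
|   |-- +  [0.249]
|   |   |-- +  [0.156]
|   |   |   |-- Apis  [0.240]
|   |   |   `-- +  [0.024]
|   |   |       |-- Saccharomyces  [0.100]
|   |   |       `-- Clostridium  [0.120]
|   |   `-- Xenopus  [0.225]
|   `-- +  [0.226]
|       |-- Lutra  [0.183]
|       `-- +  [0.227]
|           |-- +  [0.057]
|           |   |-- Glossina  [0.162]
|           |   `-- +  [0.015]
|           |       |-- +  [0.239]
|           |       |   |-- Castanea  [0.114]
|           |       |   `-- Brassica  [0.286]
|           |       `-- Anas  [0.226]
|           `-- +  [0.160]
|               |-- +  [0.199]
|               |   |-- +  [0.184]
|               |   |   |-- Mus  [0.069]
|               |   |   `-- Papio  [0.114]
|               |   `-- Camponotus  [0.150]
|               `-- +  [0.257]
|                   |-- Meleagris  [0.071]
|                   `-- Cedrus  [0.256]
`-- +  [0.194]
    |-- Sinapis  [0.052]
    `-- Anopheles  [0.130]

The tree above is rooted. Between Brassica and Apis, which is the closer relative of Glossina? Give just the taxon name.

Brassica

The MRCA of Glossina and Brassica subtends (Glossina,((Castanea,Brassica),Anas)) (4 taxa).
The MRCA of Glossina and Apis subtends (((Apis,(Saccharomyces,Clostridium)),Xenopus),(Lutra,((Glossina,((Castanea,Brassica),Anas)),(((Mus,Papio),Camponotus),(Meleagris,Cedrus))))) (14 taxa).
The first is nested inside the second, so Glossina shares a more recent common ancestor with Brassica.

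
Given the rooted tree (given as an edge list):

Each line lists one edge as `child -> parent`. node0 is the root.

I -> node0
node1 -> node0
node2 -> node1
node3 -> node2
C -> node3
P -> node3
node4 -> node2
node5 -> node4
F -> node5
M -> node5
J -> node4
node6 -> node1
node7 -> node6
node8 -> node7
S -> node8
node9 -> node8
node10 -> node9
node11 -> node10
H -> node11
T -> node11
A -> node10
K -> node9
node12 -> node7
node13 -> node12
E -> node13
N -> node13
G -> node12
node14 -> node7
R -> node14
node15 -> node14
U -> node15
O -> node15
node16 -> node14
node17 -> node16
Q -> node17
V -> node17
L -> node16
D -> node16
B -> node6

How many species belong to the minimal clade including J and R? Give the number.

21

The MRCA of J and R is the node subtending (((C,P),((F,M),J)),(((S,(((H,T),A),K)),((E,N),G),(R,(U,O),((Q,V),L,D))),B)).
That clade contains 21 terminal taxa: A, B, C, D, E, F, G, H, J, K, L, M, N, O, P, Q, R, S, T, U, V.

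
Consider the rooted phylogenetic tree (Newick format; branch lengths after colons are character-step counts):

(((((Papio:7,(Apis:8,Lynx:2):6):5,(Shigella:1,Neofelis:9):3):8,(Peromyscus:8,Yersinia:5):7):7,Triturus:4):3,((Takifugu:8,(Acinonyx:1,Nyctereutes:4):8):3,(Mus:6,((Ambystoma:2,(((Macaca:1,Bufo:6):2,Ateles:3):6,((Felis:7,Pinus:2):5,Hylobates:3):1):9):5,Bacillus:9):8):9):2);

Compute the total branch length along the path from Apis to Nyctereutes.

The path runs Apis → … → MRCA → … → Nyctereutes; the MRCA is the root of the tree.
Branch lengths along that path: 8 + 6 + 5 + 8 + 7 + 3 + 2 + 3 + 8 + 4 = 54.

54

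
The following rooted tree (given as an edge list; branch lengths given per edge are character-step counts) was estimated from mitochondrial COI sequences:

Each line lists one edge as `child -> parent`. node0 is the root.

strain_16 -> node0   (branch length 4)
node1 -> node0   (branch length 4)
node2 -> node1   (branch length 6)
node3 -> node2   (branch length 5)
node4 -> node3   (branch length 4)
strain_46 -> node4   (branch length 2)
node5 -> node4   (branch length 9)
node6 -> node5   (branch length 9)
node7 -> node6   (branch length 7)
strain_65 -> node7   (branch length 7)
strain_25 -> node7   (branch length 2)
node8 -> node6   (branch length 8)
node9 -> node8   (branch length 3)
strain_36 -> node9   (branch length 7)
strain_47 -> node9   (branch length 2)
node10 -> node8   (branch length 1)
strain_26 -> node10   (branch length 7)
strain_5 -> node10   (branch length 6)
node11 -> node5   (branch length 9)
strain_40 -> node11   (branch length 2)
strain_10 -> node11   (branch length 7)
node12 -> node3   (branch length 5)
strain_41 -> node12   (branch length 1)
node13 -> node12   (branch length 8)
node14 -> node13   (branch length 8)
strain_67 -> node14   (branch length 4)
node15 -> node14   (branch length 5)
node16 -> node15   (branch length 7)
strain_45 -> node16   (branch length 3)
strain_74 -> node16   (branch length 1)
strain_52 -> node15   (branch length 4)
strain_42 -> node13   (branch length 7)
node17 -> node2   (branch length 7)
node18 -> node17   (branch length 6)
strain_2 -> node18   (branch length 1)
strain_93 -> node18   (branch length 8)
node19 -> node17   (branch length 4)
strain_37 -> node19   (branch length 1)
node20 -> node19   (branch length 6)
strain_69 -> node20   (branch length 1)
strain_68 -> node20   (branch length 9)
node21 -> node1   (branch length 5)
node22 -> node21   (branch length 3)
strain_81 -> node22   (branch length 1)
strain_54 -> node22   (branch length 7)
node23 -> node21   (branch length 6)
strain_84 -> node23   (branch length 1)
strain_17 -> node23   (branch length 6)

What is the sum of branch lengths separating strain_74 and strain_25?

65

The path runs strain_74 → … → MRCA → … → strain_25; the MRCA is the node subtending ((strain_46,(((strain_65,strain_25),((strain_36,strain_47),(strain_26,strain_5))),(strain_40,strain_10))),(strain_41,((strain_67,((strain_45,strain_74),strain_52)),strain_42))).
Branch lengths along that path: 1 + 7 + 5 + 8 + 8 + 5 + 4 + 9 + 9 + 7 + 2 = 65.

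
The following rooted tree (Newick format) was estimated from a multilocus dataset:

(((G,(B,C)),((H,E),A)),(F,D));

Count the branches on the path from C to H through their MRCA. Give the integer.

6

The MRCA of C and H is the node subtending ((G,(B,C)),((H,E),A)).
From C up to that node: 3 branches. From H up to the same node: 3 branches. Total: 3 + 3 = 6.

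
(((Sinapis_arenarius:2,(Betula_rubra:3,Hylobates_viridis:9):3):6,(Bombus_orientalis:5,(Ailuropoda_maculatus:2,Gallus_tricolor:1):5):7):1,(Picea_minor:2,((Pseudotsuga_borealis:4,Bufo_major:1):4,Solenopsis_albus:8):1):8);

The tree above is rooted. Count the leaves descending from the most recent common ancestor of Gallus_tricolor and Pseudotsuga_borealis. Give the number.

10

The MRCA of Gallus_tricolor and Pseudotsuga_borealis is the root, so the clade is the entire tree.
That clade contains 10 terminal taxa: Ailuropoda_maculatus, Betula_rubra, Bombus_orientalis, Bufo_major, Gallus_tricolor, Hylobates_viridis, Picea_minor, Pseudotsuga_borealis, Sinapis_arenarius, Solenopsis_albus.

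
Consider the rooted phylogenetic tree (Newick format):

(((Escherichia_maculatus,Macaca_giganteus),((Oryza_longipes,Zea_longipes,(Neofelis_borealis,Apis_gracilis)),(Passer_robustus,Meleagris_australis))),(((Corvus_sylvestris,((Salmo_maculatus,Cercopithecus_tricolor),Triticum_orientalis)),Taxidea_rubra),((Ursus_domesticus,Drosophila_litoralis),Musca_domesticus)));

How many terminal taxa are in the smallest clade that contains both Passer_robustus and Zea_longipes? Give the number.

6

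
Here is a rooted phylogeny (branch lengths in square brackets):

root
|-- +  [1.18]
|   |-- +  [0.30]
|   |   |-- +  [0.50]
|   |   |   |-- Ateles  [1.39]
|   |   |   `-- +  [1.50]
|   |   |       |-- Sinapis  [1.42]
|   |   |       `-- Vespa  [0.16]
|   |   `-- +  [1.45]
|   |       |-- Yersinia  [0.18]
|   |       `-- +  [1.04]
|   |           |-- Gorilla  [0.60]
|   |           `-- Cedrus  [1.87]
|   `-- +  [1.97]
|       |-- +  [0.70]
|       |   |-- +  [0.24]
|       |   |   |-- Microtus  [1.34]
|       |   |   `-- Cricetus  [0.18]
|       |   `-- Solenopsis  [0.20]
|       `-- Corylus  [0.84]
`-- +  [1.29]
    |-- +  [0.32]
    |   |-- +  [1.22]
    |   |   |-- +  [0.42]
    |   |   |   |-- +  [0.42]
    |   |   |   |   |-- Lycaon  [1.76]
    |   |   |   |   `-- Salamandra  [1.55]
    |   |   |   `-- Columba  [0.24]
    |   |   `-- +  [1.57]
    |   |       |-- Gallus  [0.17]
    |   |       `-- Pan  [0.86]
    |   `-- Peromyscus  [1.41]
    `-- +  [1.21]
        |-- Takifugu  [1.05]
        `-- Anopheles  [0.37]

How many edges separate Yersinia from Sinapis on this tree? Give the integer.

5

The MRCA of Yersinia and Sinapis is the node subtending ((Ateles,(Sinapis,Vespa)),(Yersinia,(Gorilla,Cedrus))).
From Yersinia up to that node: 2 branches. From Sinapis up to the same node: 3 branches. Total: 2 + 3 = 5.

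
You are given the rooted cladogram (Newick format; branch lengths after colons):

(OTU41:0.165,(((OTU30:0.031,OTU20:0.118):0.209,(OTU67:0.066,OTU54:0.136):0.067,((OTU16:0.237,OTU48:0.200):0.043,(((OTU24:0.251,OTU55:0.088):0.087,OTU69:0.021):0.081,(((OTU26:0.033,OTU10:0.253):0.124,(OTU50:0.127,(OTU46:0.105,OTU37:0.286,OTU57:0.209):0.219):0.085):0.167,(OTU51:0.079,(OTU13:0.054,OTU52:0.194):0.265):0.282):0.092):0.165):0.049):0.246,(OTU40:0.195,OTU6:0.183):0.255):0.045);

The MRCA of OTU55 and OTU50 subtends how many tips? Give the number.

The MRCA of OTU55 and OTU50 is the node subtending (((OTU24,OTU55),OTU69),(((OTU26,OTU10),(OTU50,(OTU46,OTU37,OTU57))),(OTU51,(OTU13,OTU52)))).
That clade contains 12 terminal taxa: OTU10, OTU13, OTU24, OTU26, OTU37, OTU46, OTU50, OTU51, OTU52, OTU55, OTU57, OTU69.

12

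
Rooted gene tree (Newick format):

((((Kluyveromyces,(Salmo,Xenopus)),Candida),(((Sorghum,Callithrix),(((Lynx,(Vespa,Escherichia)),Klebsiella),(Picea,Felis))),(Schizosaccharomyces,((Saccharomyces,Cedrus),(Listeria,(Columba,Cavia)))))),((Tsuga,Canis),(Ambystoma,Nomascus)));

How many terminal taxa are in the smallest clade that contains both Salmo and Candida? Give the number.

The MRCA of Salmo and Candida is the node subtending ((Kluyveromyces,(Salmo,Xenopus)),Candida).
That clade contains 4 terminal taxa: Candida, Kluyveromyces, Salmo, Xenopus.

4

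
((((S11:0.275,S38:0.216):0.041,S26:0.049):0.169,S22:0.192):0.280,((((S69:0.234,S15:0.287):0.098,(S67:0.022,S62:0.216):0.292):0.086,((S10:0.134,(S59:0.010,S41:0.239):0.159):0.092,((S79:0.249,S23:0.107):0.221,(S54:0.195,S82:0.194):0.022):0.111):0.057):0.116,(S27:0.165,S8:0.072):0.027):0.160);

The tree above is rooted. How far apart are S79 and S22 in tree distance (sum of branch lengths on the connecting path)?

The path runs S79 → … → MRCA → … → S22; the MRCA is the root of the tree.
Branch lengths along that path: 0.249 + 0.221 + 0.111 + 0.057 + 0.116 + 0.160 + 0.280 + 0.192 = 1.386.

1.386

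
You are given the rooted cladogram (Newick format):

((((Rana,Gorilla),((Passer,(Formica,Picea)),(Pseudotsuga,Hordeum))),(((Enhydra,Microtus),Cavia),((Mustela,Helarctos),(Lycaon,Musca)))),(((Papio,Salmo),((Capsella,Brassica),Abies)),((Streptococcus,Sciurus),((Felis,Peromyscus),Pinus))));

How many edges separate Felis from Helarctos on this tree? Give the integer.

The MRCA of Felis and Helarctos is the root of the tree.
From Felis up to that node: 5 branches. From Helarctos up to the same node: 5 branches. Total: 5 + 5 = 10.

10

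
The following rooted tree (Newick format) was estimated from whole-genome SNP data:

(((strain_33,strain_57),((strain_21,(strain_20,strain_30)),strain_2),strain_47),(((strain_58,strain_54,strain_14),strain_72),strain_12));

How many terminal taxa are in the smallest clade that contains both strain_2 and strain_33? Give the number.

The MRCA of strain_2 and strain_33 is the node subtending ((strain_33,strain_57),((strain_21,(strain_20,strain_30)),strain_2),strain_47).
That clade contains 7 terminal taxa: strain_2, strain_20, strain_21, strain_30, strain_33, strain_47, strain_57.

7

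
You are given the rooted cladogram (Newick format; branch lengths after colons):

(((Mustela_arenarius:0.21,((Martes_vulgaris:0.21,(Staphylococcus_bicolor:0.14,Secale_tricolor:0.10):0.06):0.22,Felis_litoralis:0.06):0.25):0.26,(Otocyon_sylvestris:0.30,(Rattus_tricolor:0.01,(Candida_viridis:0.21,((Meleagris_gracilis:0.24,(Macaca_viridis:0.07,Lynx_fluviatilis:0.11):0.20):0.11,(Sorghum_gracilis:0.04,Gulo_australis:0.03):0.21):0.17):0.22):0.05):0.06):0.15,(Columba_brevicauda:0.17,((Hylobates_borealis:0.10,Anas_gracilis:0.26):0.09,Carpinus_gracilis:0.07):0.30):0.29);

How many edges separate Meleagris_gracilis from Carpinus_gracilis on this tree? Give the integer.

The MRCA of Meleagris_gracilis and Carpinus_gracilis is the root of the tree.
From Meleagris_gracilis up to that node: 7 branches. From Carpinus_gracilis up to the same node: 3 branches. Total: 7 + 3 = 10.

10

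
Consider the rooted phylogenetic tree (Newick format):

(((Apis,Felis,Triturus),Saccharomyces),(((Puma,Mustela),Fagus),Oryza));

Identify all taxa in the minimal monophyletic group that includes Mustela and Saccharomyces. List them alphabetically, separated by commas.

Apis, Fagus, Felis, Mustela, Oryza, Puma, Saccharomyces, Triturus

Tracing Mustela: it sits inside (Puma,Mustela).
Tracing Saccharomyces: it sits inside ((Apis,Felis,Triturus),Saccharomyces).
The smallest clade enclosing both is the whole tree (their MRCA is the root), so the answer is all 8 tips in alphabetical order.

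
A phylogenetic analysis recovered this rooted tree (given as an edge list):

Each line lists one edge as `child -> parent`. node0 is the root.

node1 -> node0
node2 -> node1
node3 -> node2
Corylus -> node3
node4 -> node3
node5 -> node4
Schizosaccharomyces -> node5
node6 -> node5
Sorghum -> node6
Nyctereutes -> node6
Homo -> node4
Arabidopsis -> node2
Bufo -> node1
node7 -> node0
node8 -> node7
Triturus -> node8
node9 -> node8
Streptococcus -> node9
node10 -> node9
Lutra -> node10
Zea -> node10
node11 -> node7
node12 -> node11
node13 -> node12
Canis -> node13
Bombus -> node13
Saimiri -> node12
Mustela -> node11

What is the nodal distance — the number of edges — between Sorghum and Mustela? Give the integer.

The MRCA of Sorghum and Mustela is the root of the tree.
From Sorghum up to that node: 7 branches. From Mustela up to the same node: 3 branches. Total: 7 + 3 = 10.

10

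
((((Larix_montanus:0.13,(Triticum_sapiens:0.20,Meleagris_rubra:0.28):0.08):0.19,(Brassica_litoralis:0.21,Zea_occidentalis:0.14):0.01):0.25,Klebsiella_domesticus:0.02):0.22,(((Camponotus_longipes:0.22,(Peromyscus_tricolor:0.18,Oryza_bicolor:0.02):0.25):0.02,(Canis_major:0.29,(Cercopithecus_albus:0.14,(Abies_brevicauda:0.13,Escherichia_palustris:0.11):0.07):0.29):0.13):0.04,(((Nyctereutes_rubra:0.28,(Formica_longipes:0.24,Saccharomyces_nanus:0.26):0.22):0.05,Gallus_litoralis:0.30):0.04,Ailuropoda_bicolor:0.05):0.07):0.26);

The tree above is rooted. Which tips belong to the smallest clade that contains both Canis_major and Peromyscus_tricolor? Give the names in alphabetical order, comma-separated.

Abies_brevicauda, Camponotus_longipes, Canis_major, Cercopithecus_albus, Escherichia_palustris, Oryza_bicolor, Peromyscus_tricolor

Tracing Canis_major: it sits inside (Canis_major,(Cercopithecus_albus,(Abies_brevicauda,Escherichia_palustris))).
Tracing Peromyscus_tricolor: it sits inside (Peromyscus_tricolor,Oryza_bicolor).
The smallest clade enclosing both is ((Camponotus_longipes,(Peromyscus_tricolor,Oryza_bicolor)),(Canis_major,(Cercopithecus_albus,(Abies_brevicauda,Escherichia_palustris)))); the answer is its 7 terminal taxa in alphabetical order.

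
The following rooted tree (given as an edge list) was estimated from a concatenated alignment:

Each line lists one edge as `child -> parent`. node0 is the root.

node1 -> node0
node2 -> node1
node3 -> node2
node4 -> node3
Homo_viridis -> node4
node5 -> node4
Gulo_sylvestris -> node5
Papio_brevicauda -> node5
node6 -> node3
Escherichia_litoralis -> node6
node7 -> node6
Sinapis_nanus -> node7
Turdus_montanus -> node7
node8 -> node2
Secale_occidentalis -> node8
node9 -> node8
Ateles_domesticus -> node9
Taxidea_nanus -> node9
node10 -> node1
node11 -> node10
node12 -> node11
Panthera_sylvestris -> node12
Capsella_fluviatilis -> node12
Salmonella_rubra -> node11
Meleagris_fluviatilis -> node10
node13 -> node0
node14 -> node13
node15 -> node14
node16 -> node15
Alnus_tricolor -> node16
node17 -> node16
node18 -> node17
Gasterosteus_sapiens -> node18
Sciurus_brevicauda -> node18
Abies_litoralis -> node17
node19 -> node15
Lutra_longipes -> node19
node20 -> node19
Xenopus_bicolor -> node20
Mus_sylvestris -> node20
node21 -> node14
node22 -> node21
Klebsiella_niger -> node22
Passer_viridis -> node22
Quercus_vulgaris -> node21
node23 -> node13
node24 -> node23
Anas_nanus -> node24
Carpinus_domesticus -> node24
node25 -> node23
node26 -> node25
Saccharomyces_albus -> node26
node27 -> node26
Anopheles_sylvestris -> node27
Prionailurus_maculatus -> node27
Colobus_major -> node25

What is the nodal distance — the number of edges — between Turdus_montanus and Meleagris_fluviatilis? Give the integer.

7

The MRCA of Turdus_montanus and Meleagris_fluviatilis is the node subtending ((((Homo_viridis,(Gulo_sylvestris,Papio_brevicauda)),(Escherichia_litoralis,(Sinapis_nanus,Turdus_montanus))),(Secale_occidentalis,(Ateles_domesticus,Taxidea_nanus))),(((Panthera_sylvestris,Capsella_fluviatilis),Salmonella_rubra),Meleagris_fluviatilis)).
From Turdus_montanus up to that node: 5 branches. From Meleagris_fluviatilis up to the same node: 2 branches. Total: 5 + 2 = 7.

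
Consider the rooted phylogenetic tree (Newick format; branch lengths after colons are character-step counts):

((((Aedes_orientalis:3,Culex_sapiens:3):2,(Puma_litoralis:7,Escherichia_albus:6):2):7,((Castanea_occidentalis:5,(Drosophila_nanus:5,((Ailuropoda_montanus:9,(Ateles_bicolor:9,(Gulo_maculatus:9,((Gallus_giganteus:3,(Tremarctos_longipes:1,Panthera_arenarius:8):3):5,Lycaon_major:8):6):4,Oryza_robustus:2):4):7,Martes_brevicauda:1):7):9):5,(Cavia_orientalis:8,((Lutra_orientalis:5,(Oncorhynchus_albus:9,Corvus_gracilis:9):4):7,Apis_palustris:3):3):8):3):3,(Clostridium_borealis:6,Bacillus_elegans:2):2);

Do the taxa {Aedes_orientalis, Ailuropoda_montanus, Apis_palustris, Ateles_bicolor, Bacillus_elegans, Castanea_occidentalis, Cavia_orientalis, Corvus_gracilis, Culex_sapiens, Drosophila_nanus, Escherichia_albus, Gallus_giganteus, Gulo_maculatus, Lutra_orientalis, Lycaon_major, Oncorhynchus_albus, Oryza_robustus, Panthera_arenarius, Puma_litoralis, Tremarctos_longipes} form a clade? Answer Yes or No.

The MRCA of the listed taxa is the root, so the smallest clade containing them is the whole tree.
That clade also contains Clostridium_borealis, Martes_brevicauda, which are not in the proposed group, so the group is not monophyletic.

No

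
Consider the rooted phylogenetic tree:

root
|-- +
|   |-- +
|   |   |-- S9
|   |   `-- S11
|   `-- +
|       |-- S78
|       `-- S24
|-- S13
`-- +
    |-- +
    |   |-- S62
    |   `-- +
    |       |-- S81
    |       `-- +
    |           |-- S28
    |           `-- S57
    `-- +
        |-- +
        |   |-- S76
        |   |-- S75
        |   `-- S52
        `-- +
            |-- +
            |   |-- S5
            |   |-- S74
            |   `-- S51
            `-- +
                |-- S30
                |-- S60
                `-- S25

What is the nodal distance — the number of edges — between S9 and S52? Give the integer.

The MRCA of S9 and S52 is the root of the tree.
From S9 up to that node: 3 branches. From S52 up to the same node: 4 branches. Total: 3 + 4 = 7.

7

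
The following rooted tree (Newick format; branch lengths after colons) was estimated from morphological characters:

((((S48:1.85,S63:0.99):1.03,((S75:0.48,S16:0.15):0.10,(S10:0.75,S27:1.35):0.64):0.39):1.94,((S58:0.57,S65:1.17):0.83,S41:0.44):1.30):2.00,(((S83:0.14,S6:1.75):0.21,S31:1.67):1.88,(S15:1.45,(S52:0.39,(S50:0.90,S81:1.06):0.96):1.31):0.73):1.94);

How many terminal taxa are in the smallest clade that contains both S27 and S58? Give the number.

The MRCA of S27 and S58 is the node subtending (((S48,S63),((S75,S16),(S10,S27))),((S58,S65),S41)).
That clade contains 9 terminal taxa: S10, S16, S27, S41, S48, S58, S63, S65, S75.

9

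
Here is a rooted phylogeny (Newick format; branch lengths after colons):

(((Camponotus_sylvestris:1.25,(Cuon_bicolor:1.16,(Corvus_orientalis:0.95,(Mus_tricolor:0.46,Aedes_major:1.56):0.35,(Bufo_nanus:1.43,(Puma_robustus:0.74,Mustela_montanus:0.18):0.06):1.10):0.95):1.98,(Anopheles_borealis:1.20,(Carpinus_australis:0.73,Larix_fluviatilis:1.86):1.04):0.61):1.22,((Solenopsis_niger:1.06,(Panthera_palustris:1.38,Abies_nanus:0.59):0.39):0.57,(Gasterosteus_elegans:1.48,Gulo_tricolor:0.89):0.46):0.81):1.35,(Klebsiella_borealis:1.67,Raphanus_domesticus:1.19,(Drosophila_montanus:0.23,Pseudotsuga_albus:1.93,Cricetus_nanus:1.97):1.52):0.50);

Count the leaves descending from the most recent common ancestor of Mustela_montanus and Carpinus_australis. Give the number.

11

The MRCA of Mustela_montanus and Carpinus_australis is the node subtending (Camponotus_sylvestris,(Cuon_bicolor,(Corvus_orientalis,(Mus_tricolor,Aedes_major),(Bufo_nanus,(Puma_robustus,Mustela_montanus)))),(Anopheles_borealis,(Carpinus_australis,Larix_fluviatilis))).
That clade contains 11 terminal taxa: Aedes_major, Anopheles_borealis, Bufo_nanus, Camponotus_sylvestris, Carpinus_australis, Corvus_orientalis, Cuon_bicolor, Larix_fluviatilis, Mus_tricolor, Mustela_montanus, Puma_robustus.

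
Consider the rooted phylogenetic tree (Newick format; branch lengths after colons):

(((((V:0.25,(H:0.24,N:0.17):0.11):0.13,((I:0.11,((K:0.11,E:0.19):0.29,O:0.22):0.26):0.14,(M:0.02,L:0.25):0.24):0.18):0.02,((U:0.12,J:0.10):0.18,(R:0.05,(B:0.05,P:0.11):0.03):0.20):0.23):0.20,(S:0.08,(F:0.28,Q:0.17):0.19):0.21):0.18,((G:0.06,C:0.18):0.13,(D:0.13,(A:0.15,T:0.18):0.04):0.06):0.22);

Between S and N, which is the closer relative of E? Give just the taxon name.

The MRCA of E and N subtends ((V,(H,N)),((I,((K,E),O)),(M,L))) (9 taxa).
The MRCA of E and S subtends ((((V,(H,N)),((I,((K,E),O)),(M,L))),((U,J),(R,(B,P)))),(S,(F,Q))) (17 taxa).
The first is nested inside the second, so E shares a more recent common ancestor with N.

N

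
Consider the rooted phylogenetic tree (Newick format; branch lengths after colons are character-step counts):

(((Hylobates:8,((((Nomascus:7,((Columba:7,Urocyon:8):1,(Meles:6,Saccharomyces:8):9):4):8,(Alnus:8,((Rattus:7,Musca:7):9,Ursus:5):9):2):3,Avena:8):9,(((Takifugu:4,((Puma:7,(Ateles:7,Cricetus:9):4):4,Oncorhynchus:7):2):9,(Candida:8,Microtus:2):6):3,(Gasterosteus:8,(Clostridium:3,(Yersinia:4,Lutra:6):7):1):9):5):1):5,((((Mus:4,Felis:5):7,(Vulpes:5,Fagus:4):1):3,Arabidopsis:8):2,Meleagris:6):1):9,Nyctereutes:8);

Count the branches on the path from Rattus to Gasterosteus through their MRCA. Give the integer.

9

The MRCA of Rattus and Gasterosteus is the node subtending ((((Nomascus,((Columba,Urocyon),(Meles,Saccharomyces))),(Alnus,((Rattus,Musca),Ursus))),Avena),(((Takifugu,((Puma,(Ateles,Cricetus)),Oncorhynchus)),(Candida,Microtus)),(Gasterosteus,(Clostridium,(Yersinia,Lutra))))).
From Rattus up to that node: 6 branches. From Gasterosteus up to the same node: 3 branches. Total: 6 + 3 = 9.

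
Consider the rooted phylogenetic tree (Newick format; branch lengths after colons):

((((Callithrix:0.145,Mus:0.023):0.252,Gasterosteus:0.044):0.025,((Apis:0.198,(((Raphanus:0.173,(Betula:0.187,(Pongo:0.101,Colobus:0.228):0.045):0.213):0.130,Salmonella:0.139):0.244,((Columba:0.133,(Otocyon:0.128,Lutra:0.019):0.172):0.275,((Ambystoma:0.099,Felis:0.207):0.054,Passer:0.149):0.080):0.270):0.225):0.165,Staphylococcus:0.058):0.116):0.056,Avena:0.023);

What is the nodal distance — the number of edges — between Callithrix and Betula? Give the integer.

The MRCA of Callithrix and Betula is the node subtending (((Callithrix,Mus),Gasterosteus),((Apis,(((Raphanus,(Betula,(Pongo,Colobus))),Salmonella),((Columba,(Otocyon,Lutra)),((Ambystoma,Felis),Passer)))),Staphylococcus)).
From Callithrix up to that node: 3 branches. From Betula up to the same node: 7 branches. Total: 3 + 7 = 10.

10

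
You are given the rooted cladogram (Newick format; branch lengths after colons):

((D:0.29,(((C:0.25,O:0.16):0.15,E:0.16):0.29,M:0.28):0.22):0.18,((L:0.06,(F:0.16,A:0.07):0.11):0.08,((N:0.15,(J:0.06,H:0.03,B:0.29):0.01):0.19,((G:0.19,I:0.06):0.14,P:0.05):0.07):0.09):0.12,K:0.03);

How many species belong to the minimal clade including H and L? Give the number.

10

The MRCA of H and L is the node subtending ((L,(F,A)),((N,(J,H,B)),((G,I),P))).
That clade contains 10 terminal taxa: A, B, F, G, H, I, J, L, N, P.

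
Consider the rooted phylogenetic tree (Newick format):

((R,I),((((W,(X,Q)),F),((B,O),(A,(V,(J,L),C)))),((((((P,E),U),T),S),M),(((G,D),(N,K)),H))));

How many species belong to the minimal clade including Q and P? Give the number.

22

The MRCA of Q and P is the node subtending ((((W,(X,Q)),F),((B,O),(A,(V,(J,L),C)))),((((((P,E),U),T),S),M),(((G,D),(N,K)),H))).
That clade contains 22 terminal taxa: A, B, C, D, E, F, G, H, J, K, L, M, N, O, P, Q, S, T, U, V, W, X.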